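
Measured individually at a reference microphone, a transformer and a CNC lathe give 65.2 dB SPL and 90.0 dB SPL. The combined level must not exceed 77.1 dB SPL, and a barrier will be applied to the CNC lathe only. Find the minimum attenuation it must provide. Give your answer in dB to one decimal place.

13.2 dB

Fixed contribution from the other source: Σ 10^(L/10) = 10^(65.2/10) = 3.311e+06 (65.20 dB SPL).
To meet 77.1 dB SPL overall, the treated CNC lathe may contribute at most 10^(77.1/10) − 3.311e+06 = 4.797e+07, i.e. 76.81 dB SPL.
Required insertion loss = 90.0 − 76.81 = 13.19 dB.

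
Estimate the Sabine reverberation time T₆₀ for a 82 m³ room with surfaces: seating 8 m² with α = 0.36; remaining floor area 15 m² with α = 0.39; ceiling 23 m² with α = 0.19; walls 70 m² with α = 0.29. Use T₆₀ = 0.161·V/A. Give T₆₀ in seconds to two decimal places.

0.40 s

Total absorption A = 8·0.36 + 15·0.39 + 23·0.19 + 70·0.29 = 33.40 m² sabins.
T₆₀ = 0.161 × 82 / 33.40 = 0.395 s.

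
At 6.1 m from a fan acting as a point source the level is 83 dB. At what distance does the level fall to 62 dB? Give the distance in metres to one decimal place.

The 21.0 dB drop corresponds to a distance ratio of 10^(21.0/20) for a point source.
r₂ = 6.1·10^((83−62)/20) = 6.1·10^(21.0/20) = 68.44 m.

68.4 m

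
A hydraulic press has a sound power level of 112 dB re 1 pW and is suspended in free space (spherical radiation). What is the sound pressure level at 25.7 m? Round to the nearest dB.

73 dB

The power spreads over a sphere of area 4π·r², so L_p = L_w − 10·log₁₀(4π·r²).
4π·r² = 8300 m², 10·log₁₀ of that is 39.191 dB.
L_p = 112 − 39.191 = 72.81 dB.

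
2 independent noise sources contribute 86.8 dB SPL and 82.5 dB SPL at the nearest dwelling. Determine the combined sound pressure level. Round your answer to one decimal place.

88.2 dB SPL

Incoherent sources combine by intensity addition: L_total = 10·log₁₀(Σ 10^(L_i/10)).
Σ 10^(L/10) = 10^(86.8/10) + 10^(82.5/10) = 6.565e+08.
L_total = 10·log₁₀(6.565e+08) = 88.17 dB SPL.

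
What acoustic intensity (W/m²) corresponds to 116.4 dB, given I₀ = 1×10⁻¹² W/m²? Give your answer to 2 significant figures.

0.44 W/m²

I = I₀·10^(L/10) = 10⁻¹² × 10^(116.4/10) = 10^(-0.360).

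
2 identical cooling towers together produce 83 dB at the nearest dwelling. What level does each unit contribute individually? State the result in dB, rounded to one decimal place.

80.0 dB

For N identical incoherent sources L_total = L₁ + 10·log₁₀ N, so L₁ = 83 − 10·log₁₀(2) = 83 − 3.010.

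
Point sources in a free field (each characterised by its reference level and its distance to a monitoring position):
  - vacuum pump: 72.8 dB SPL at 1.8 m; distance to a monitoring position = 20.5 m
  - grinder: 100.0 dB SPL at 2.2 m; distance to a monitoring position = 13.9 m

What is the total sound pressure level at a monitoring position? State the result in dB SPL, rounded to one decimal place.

84.0 dB SPL

Propagate each source to the receiver with L = L_ref − 20·log₁₀(r/r_ref), then add intensities.
vacuum pump: 72.8 − 20·log₁₀(20.5/1.8) = 72.8 − 21.13 = 51.67 dB SPL.
grinder: 100.0 − 20·log₁₀(13.9/2.2) = 100.0 − 16.01 = 83.99 dB SPL.
Σ 10^(L/10) = 2.507e+08 → L_total = 10·log₁₀(2.507e+08) = 83.99 dB SPL.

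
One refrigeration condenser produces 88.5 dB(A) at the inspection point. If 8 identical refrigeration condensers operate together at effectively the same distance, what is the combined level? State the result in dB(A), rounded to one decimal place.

With 8 equal, uncorrelated contributions the intensity is 8× that of one unit, giving a rise of 10·log₁₀ 8.
L_total = 88.5 + 10·log₁₀(8) = 88.5 + 9.031 = 97.53 dB(A).

97.5 dB(A)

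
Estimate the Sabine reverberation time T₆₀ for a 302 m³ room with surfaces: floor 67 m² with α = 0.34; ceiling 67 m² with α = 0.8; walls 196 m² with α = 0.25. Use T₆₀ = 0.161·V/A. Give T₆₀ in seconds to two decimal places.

0.39 s

A = Σ Sᵢαᵢ = 67·0.34 + 67·0.8 + 196·0.25 = 125.38 m².
T₆₀ = 0.161·V/A = 0.161·302/125.38 = 0.388 s.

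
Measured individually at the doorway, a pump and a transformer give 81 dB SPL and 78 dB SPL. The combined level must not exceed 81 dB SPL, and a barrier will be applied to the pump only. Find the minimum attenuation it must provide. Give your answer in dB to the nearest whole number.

3 dB

The untreated sources together contribute 10^(78/10) = 6.310e+07, i.e. 78.00 dB SPL.
The limit corresponds to 10^(81/10) = 1.259e+08; subtracting the fixed part leaves 6.280e+07 for the pump, i.e. 77.98 dB SPL.
So the pump must be reduced from 81 to 77.98 dB SPL: IL = 3.02 dB.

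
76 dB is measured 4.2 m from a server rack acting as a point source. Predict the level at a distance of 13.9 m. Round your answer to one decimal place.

65.6 dB

Point-source attenuation: ΔL = 20·log₁₀(r₂/r₁) = 20·log₁₀(13.9/4.2) = 10.395 dB.
L₂ = 76 − 20·log₁₀(13.9/4.2) = 76 − 10.395 = 65.60 dB.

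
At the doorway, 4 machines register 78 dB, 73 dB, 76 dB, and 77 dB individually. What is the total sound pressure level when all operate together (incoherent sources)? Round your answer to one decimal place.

For uncorrelated sources the intensities add, so convert each level to linear form, sum, and take 10·log₁₀ of the total.
Σ 10^(L/10) = 10^(78/10) + 10^(73/10) + 10^(76/10) + 10^(77/10) = 1.730e+08.
L_total = 10·log₁₀(1.730e+08) = 82.38 dB.

82.4 dB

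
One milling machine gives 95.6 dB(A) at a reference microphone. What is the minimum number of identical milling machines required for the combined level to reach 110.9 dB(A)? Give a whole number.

34

The shortfall is 110.9 − 95.6 = 15.3 dB, and N units add 10·log₁₀ N, so need 10·log₁₀ N ≥ 15.3.
N ≥ 10^(15.3/10) = 33.884, so N = 34.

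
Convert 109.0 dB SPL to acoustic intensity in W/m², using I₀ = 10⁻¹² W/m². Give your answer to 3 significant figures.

0.0794 W/m²

I = I₀·10^(L/10) = 10⁻¹² × 10^(109.0/10) = 10^(-1.100).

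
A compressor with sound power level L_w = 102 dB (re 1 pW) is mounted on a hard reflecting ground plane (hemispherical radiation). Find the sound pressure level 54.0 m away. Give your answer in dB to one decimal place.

59.4 dB

L_p = L_w − 10·log₁₀(2π·r²) with r = 54.0 m.
2π·r² = 1.832e+04 m², 10·log₁₀ of that is 42.630 dB.
L_p = 102 − 42.630 = 59.37 dB.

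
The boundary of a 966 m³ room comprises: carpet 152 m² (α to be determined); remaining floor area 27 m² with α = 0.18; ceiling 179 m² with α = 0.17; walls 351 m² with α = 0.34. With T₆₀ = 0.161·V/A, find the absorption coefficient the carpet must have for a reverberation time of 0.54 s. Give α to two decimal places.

A = 0.161·V/T₆₀ = 0.161·966/0.54 = 288.01 m² sabins.
Absorption from the other surfaces = 27·0.18 + 179·0.17 + 351·0.34 = 154.63 m², so the carpet must supply 133.38 m² over 152 m².
α = 133.38/152 = 0.878.

0.88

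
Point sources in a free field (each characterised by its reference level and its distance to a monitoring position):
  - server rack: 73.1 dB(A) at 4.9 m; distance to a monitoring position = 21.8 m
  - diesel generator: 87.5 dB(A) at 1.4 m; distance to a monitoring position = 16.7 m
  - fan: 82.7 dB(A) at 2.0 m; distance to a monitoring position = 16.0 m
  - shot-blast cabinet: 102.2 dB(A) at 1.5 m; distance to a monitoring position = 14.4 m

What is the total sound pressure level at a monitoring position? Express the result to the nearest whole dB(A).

Apply inverse-square spreading to bring every level to the receiver, then sum 10^(L/10).
server rack: 73.1 − 20·log₁₀(21.8/4.9) = 73.1 − 12.97 = 60.13 dB(A).
diesel generator: 87.5 − 20·log₁₀(16.7/1.4) = 87.5 − 21.53 = 65.97 dB(A).
fan: 82.7 − 20·log₁₀(16.0/2.0) = 82.7 − 18.06 = 64.64 dB(A).
shot-blast cabinet: 102.2 − 20·log₁₀(14.4/1.5) = 102.2 − 19.65 = 82.55 dB(A).
Σ 10^(L/10) = 1.880e+08 → L_total = 10·log₁₀(1.880e+08) = 82.74 dB(A).

83 dB(A)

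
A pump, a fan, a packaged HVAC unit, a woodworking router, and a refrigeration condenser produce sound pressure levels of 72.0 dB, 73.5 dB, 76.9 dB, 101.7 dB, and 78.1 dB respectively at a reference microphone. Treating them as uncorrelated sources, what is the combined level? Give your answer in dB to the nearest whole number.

For uncorrelated sources the intensities add, so convert each level to linear form, sum, and take 10·log₁₀ of the total.
Σ 10^(L/10) = 10^(72.0/10) + 10^(73.5/10) + 10^(76.9/10) + 10^(101.7/10) + 10^(78.1/10) = 1.494e+10.
L_total = 10·log₁₀(1.494e+10) = 101.74 dB.

102 dB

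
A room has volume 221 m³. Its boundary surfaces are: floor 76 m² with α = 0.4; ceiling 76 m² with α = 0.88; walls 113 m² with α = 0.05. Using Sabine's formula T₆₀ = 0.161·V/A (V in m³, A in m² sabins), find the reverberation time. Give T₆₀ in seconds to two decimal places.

Total absorption A = 76·0.4 + 76·0.88 + 113·0.05 = 102.93 m² sabins.
T₆₀ = 0.161·V/A = 0.161·221/102.93 = 0.346 s.

0.35 s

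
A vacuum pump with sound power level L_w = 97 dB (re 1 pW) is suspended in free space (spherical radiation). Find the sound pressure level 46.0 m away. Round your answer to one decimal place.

52.8 dB

Free-field spherical radiation: L_p = L_w − 10·log₁₀(4π·r²), r = 46.0 m.
4π·r² = 2.659e+04 m², 10·log₁₀ of that is 44.247 dB.
L_p = 97 − 44.247 = 52.75 dB.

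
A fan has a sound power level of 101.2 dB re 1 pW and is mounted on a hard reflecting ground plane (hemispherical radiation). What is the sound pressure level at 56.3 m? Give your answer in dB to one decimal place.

L_p = L_w − 10·log₁₀(2π·r²) with r = 56.3 m.
2π·r² = 1.992e+04 m², 10·log₁₀ of that is 42.992 dB.
L_p = 101.2 − 42.992 = 58.21 dB.

58.2 dB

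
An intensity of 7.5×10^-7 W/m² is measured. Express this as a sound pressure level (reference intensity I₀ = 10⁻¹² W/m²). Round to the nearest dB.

L = 10·log₁₀(I/I₀) = 10·log₁₀(7.5×10^-7/10⁻¹²) = 10·log₁₀(7.5×10^5).
L = 10·(0.8751 + 5) = 58.75 dB.

59 dB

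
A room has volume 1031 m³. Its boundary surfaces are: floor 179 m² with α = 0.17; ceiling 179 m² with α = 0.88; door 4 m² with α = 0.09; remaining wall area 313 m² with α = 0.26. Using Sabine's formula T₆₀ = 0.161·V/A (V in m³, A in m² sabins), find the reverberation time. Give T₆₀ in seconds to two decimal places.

Total absorption A = 179·0.17 + 179·0.88 + 4·0.09 + 313·0.26 = 269.69 m² sabins.
T₆₀ = 0.161 × 1031 / 269.69 = 0.615 s.

0.62 s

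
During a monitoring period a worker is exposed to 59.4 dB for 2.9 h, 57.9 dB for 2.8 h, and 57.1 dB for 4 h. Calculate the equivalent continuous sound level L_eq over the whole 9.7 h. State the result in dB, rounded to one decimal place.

58.1 dB

Weight each interval's intensity by its duration and average over T = 9.7 h:
Σ tᵢ·10^(Lᵢ/10) = 2.9·10^(59.4/10) + 2.8·10^(57.9/10) + 4·10^(57.1/10) = 6.304e+06.
L_eq = 10·log₁₀(6.304e+06/9.7) = 58.13 dB.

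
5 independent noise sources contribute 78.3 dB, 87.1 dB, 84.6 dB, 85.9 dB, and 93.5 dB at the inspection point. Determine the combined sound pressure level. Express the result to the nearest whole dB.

Incoherent sources combine by intensity addition: L_total = 10·log₁₀(Σ 10^(L_i/10)).
Σ 10^(L/10) = 10^(78.3/10) + 10^(87.1/10) + 10^(84.6/10) + 10^(85.9/10) + 10^(93.5/10) = 3.497e+09.
L_total = 10·log₁₀(3.497e+09) = 95.44 dB.

95 dB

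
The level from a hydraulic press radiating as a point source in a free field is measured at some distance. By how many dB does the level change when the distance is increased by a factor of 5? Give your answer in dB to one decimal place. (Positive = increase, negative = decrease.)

Point-source spreading: ΔL = −20·log₁₀(r₂/r₁).
ΔL = −20·log₁₀(5) = -13.98 dB.

-14.0 dB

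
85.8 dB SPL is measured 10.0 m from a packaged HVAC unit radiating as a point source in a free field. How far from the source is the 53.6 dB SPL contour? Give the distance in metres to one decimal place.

407.4 m

The 32.2 dB drop corresponds to a distance ratio of 10^(32.2/20) for a point source.
r₂ = 10.0·10^((85.8−53.6)/20) = 10.0·10^(32.2/20) = 407.38 m.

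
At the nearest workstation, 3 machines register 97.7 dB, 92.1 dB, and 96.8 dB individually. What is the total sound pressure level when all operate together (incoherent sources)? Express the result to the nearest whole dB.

101 dB

Incoherent sources combine by intensity addition: L_total = 10·log₁₀(Σ 10^(L_i/10)).
Σ 10^(L/10) = 10^(97.7/10) + 10^(92.1/10) + 10^(96.8/10) = 1.230e+10.
L_total = 10·log₁₀(1.230e+10) = 100.90 dB.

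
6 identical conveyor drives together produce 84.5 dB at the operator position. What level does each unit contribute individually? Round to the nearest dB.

6 equal contributions raise the level by 10·log₁₀ 6 = 7.782 dB, so each unit alone gives 84.5 − 7.782.

77 dB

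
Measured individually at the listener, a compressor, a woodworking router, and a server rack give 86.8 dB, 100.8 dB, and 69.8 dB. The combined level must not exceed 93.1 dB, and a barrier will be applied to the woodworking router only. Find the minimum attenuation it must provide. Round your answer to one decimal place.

8.9 dB

Everything except the woodworking router sums to 10^(86.8/10) + 10^(69.8/10) = 4.882e+08 in linear terms, 86.89 dB.
To meet 93.1 dB overall, the treated woodworking router may contribute at most 10^(93.1/10) − 4.882e+08 = 1.554e+09, i.e. 91.91 dB.
So the woodworking router must be reduced from 100.8 to 91.91 dB: IL = 8.89 dB.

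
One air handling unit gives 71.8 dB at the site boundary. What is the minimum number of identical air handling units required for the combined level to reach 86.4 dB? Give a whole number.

29

N identical sources give L₁ + 10·log₁₀ N, so require 10·log₁₀ N ≥ 86.4 − 71.8 = 14.6 dB.
N ≥ 10^(14.6/10) = 28.840, so N = 29.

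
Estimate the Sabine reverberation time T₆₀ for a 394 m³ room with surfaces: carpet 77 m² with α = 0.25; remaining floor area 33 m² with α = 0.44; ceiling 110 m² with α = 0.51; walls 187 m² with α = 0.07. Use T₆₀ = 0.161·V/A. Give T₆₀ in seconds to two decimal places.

0.62 s

A = Σ Sᵢαᵢ = 77·0.25 + 33·0.44 + 110·0.51 + 187·0.07 = 102.96 m².
T₆₀ = 0.161 × 394 / 102.96 = 0.616 s.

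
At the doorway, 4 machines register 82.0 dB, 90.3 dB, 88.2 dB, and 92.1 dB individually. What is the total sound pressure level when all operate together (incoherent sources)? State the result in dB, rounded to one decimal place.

95.5 dB

Incoherent sources combine by intensity addition: L_total = 10·log₁₀(Σ 10^(L_i/10)).
Σ 10^(L/10) = 10^(82.0/10) + 10^(90.3/10) + 10^(88.2/10) + 10^(92.1/10) = 3.513e+09.
L_total = 10·log₁₀(3.513e+09) = 95.46 dB.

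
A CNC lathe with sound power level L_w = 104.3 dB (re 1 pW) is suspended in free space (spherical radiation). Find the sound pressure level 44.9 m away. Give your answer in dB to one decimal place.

Free-field spherical radiation: L_p = L_w − 10·log₁₀(4π·r²), r = 44.9 m.
4π·r² = 2.533e+04 m², 10·log₁₀ of that is 44.037 dB.
L_p = 104.3 − 44.037 = 60.26 dB.

60.3 dB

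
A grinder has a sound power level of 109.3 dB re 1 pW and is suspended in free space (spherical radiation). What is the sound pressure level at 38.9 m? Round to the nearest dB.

67 dB

Free-field spherical radiation: L_p = L_w − 10·log₁₀(4π·r²), r = 38.9 m.
4π·r² = 1.902e+04 m², 10·log₁₀ of that is 42.791 dB.
L_p = 109.3 − 42.791 = 66.51 dB.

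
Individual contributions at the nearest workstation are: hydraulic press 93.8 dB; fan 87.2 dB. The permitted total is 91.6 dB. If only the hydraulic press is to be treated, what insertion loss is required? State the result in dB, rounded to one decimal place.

The untreated sources together contribute 10^(87.2/10) = 5.248e+08, i.e. 87.20 dB.
To meet 91.6 dB overall, the treated hydraulic press may contribute at most 10^(91.6/10) − 5.248e+08 = 9.206e+08, i.e. 89.64 dB.
Required insertion loss = 93.8 − 89.64 = 4.16 dB.

4.2 dB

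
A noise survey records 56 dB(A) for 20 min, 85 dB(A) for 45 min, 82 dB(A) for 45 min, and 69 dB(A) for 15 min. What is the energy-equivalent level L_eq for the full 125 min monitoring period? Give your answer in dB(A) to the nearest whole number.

Weight each interval's intensity by its duration and average over T = 125 min:
Σ tᵢ·10^(Lᵢ/10) = 20·10^(56/10) + 45·10^(85/10) + 45·10^(82/10) + 15·10^(69/10) = 2.149e+10.
L_eq = 10·log₁₀(2.149e+10/125) = 82.35 dB(A).

82 dB(A)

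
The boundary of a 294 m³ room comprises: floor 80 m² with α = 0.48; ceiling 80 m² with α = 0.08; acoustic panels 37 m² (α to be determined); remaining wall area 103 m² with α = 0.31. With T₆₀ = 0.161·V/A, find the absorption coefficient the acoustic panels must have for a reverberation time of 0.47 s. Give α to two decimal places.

A = 0.161·V/T₆₀ = 0.161·294/0.47 = 100.71 m² sabins.
Absorption from the other surfaces = 80·0.48 + 80·0.08 + 103·0.31 = 76.73 m², so the acoustic panels must supply 23.98 m² over 37 m².
α = 23.98/37 = 0.648.

0.65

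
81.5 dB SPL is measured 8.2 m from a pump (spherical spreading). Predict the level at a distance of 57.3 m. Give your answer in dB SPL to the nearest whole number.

65 dB SPL

Point-source attenuation: ΔL = 20·log₁₀(r₂/r₁) = 20·log₁₀(57.3/8.2) = 16.887 dB.
L₂ = 81.5 − 20·log₁₀(57.3/8.2) = 81.5 − 16.887 = 64.61 dB SPL.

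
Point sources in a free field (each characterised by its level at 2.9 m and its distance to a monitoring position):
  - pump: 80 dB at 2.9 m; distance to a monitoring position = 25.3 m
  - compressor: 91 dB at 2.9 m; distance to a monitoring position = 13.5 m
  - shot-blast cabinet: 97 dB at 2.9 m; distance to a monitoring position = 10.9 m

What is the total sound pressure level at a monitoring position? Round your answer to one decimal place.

86.2 dB

First find each source's level at the receiver (point-source: −20·log₁₀(r/r_ref)), then combine on an intensity basis.
pump: 80 − 20·log₁₀(25.3/2.9) = 80 − 18.81 = 61.19 dB.
compressor: 91 − 20·log₁₀(13.5/2.9) = 91 − 13.36 = 77.64 dB.
shot-blast cabinet: 97 − 20·log₁₀(10.9/2.9) = 97 − 11.50 = 85.50 dB.
Σ 10^(L/10) = 4.142e+08 → L_total = 10·log₁₀(4.142e+08) = 86.17 dB.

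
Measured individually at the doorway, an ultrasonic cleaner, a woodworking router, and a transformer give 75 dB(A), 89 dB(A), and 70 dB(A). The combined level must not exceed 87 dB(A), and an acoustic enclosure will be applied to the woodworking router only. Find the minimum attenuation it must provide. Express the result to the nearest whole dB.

The untreated sources together contribute 10^(75/10) + 10^(70/10) = 4.162e+07, i.e. 76.19 dB(A).
The limit corresponds to 10^(87/10) = 5.012e+08; subtracting the fixed part leaves 4.596e+08 for the woodworking router, i.e. 86.62 dB(A).
So the woodworking router must be reduced from 89 to 86.62 dB(A): IL = 2.38 dB.

2 dB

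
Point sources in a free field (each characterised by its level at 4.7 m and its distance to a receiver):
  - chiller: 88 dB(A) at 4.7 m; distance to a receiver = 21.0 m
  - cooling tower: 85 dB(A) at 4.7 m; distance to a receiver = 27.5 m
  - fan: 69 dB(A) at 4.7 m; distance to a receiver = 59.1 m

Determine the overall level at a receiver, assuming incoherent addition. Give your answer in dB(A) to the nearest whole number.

First find each source's level at the receiver (point-source: −20·log₁₀(r/r_ref)), then combine on an intensity basis.
chiller: 88 − 20·log₁₀(21.0/4.7) = 88 − 13.00 = 75.00 dB(A).
cooling tower: 85 − 20·log₁₀(27.5/4.7) = 85 − 15.34 = 69.66 dB(A).
fan: 69 − 20·log₁₀(59.1/4.7) = 69 − 21.99 = 47.01 dB(A).
Σ 10^(L/10) = 4.089e+07 → L_total = 10·log₁₀(4.089e+07) = 76.12 dB(A).

76 dB(A)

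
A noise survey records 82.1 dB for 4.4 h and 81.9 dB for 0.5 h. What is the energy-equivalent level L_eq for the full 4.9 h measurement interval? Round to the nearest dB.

82 dB

The energy average is taken in the linear domain: L_eq = 10·log₁₀[(Σ tᵢ·10^(Lᵢ/10))/T], T = 4.9 h.
Σ tᵢ·10^(Lᵢ/10) = 4.4·10^(82.1/10) + 0.5·10^(81.9/10) = 7.910e+08.
L_eq = 10·log₁₀(7.910e+08/4.9) = 82.08 dB.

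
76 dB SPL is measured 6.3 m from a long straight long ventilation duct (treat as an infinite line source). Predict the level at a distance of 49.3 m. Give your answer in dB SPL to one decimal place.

Cylindrical spreading from a line source gives a 10·log₁₀(r₂/r₁) drop.
L₂ = 76 − 10·log₁₀(49.3/6.3) = 76 − 8.935 = 67.06 dB SPL.

67.1 dB SPL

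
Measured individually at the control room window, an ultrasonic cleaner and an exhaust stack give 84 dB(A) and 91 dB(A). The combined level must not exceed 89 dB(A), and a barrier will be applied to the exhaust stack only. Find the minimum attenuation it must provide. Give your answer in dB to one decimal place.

3.7 dB

Fixed contribution from the other source: Σ 10^(L/10) = 10^(84/10) = 2.512e+08 (84.00 dB(A)).
To meet 89 dB(A) overall, the treated exhaust stack may contribute at most 10^(89/10) − 2.512e+08 = 5.431e+08, i.e. 87.35 dB(A).
Required insertion loss = 91 − 87.35 = 3.65 dB.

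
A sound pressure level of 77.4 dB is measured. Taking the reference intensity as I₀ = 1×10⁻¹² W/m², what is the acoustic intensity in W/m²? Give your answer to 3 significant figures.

5.50e-05 W/m²

L = 10·log₁₀(I/I₀) ⇒ I = I₀·10^(L/10) = 10⁻¹² × 10^7.74.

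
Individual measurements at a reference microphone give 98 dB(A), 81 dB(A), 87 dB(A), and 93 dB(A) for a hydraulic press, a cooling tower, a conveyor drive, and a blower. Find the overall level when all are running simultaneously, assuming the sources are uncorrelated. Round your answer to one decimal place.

For uncorrelated sources the intensities add, so convert each level to linear form, sum, and take 10·log₁₀ of the total.
Σ 10^(L/10) = 10^(98/10) + 10^(81/10) + 10^(87/10) + 10^(93/10) = 8.932e+09.
L_total = 10·log₁₀(8.932e+09) = 99.51 dB(A).

99.5 dB(A)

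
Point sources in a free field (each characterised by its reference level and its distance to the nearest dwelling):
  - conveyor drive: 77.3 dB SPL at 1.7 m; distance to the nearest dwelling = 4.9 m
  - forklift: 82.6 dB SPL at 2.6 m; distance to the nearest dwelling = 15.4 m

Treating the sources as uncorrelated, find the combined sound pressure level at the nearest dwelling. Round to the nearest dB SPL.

71 dB SPL

Apply inverse-square spreading to bring every level to the receiver, then sum 10^(L/10).
conveyor drive: 77.3 − 20·log₁₀(4.9/1.7) = 77.3 − 9.19 = 68.11 dB SPL.
forklift: 82.6 − 20·log₁₀(15.4/2.6) = 82.6 − 15.45 = 67.15 dB SPL.
Σ 10^(L/10) = 1.165e+07 → L_total = 10·log₁₀(1.165e+07) = 70.66 dB SPL.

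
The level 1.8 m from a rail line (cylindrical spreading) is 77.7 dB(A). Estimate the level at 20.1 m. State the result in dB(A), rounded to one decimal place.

Line-source attenuation: ΔL = 10·log₁₀(r₂/r₁) = 10·log₁₀(20.1/1.8) = 10.479 dB.
L₂ = 77.7 − 10·log₁₀(20.1/1.8) = 77.7 − 10.479 = 67.22 dB(A).

67.2 dB(A)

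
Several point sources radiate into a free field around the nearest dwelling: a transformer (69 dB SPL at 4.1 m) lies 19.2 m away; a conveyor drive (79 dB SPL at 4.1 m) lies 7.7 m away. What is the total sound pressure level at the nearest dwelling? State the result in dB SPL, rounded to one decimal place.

73.6 dB SPL

Propagate each source to the receiver with L = L_ref − 20·log₁₀(r/r_ref), then add intensities.
transformer: 69 − 20·log₁₀(19.2/4.1) = 69 − 13.41 = 55.59 dB SPL.
conveyor drive: 79 − 20·log₁₀(7.7/4.1) = 79 − 5.47 = 73.53 dB SPL.
Σ 10^(L/10) = 2.288e+07 → L_total = 10·log₁₀(2.288e+07) = 73.60 dB SPL.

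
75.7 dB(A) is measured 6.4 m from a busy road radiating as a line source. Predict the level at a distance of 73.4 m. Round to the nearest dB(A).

Line-source attenuation: ΔL = 10·log₁₀(r₂/r₁) = 10·log₁₀(73.4/6.4) = 10.595 dB.
L₂ = 75.7 − 10·log₁₀(73.4/6.4) = 75.7 − 10.595 = 65.10 dB(A).

65 dB(A)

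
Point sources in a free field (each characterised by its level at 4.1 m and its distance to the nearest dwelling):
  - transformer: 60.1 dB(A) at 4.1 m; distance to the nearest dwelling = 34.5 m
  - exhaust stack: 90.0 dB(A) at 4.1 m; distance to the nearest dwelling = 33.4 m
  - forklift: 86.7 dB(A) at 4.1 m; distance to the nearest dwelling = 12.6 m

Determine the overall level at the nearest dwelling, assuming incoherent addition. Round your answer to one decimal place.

First find each source's level at the receiver (point-source: −20·log₁₀(r/r_ref)), then combine on an intensity basis.
transformer: 60.1 − 20·log₁₀(34.5/4.1) = 60.1 − 18.50 = 41.60 dB(A).
exhaust stack: 90.0 − 20·log₁₀(33.4/4.1) = 90.0 − 18.22 = 71.78 dB(A).
forklift: 86.7 − 20·log₁₀(12.6/4.1) = 86.7 − 9.75 = 76.95 dB(A).
Σ 10^(L/10) = 6.461e+07 → L_total = 10·log₁₀(6.461e+07) = 78.10 dB(A).

78.1 dB(A)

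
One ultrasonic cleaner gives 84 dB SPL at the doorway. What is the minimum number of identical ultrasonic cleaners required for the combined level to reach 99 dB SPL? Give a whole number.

32

N identical sources give L₁ + 10·log₁₀ N, so require 10·log₁₀ N ≥ 99 − 84 = 15.0 dB.
N ≥ 10^(15.0/10) = 31.623, so N = 32.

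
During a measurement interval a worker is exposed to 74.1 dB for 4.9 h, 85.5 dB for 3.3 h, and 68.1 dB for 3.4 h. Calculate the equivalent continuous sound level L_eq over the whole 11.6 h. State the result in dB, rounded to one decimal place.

L_eq = 10·log₁₀[(1/T)·Σ tᵢ·10^(Lᵢ/10)] with T = 11.6 h.
Σ tᵢ·10^(Lᵢ/10) = 4.9·10^(74.1/10) + 3.3·10^(85.5/10) + 3.4·10^(68.1/10) = 1.319e+09.
L_eq = 10·log₁₀(1.319e+09/11.6) = 80.56 dB.

80.6 dB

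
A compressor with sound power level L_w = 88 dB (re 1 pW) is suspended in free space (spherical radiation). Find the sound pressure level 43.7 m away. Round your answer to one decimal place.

Free-field spherical radiation: L_p = L_w − 10·log₁₀(4π·r²), r = 43.7 m.
4π·r² = 2.4e+04 m², 10·log₁₀ of that is 43.802 dB.
L_p = 88 − 43.802 = 44.20 dB.

44.2 dB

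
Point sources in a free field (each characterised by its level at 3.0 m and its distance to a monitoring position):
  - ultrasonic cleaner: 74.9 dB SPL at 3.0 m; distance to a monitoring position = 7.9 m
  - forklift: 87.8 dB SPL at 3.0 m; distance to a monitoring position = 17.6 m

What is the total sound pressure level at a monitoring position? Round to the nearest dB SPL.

First find each source's level at the receiver (point-source: −20·log₁₀(r/r_ref)), then combine on an intensity basis.
ultrasonic cleaner: 74.9 − 20·log₁₀(7.9/3.0) = 74.9 − 8.41 = 66.49 dB SPL.
forklift: 87.8 − 20·log₁₀(17.6/3.0) = 87.8 − 15.37 = 72.43 dB SPL.
Σ 10^(L/10) = 2.196e+07 → L_total = 10·log₁₀(2.196e+07) = 73.42 dB SPL.

73 dB SPL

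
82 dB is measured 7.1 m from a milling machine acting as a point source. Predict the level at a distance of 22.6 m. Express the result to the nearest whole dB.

For a point source, L₂ = L₁ − 20·log₁₀(r₂/r₁).
L₂ = 82 − 20·log₁₀(22.6/7.1) = 82 − 10.057 = 71.94 dB.

72 dB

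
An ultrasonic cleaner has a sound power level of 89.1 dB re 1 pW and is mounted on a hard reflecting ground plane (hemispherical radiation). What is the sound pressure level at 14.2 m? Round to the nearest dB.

The power spreads over a hemisphere of area 2π·r², so L_p = L_w − 10·log₁₀(2π·r²).
2π·r² = 1267 m², 10·log₁₀ of that is 31.028 dB.
L_p = 89.1 − 31.028 = 58.07 dB.

58 dB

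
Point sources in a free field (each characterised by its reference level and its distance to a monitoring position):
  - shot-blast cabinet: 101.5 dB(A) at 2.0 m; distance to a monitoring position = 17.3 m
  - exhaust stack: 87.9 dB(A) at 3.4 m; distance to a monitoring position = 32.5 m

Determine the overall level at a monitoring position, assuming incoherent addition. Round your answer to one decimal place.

First find each source's level at the receiver (point-source: −20·log₁₀(r/r_ref)), then combine on an intensity basis.
shot-blast cabinet: 101.5 − 20·log₁₀(17.3/2.0) = 101.5 − 18.74 = 82.76 dB(A).
exhaust stack: 87.9 − 20·log₁₀(32.5/3.4) = 87.9 − 19.61 = 68.29 dB(A).
Σ 10^(L/10) = 1.955e+08 → L_total = 10·log₁₀(1.955e+08) = 82.91 dB(A).

82.9 dB(A)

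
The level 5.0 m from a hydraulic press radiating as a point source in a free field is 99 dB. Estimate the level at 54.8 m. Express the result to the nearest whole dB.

Point-source attenuation: ΔL = 20·log₁₀(r₂/r₁) = 20·log₁₀(54.8/5.0) = 20.796 dB.
L₂ = 99 − 20·log₁₀(54.8/5.0) = 99 − 20.796 = 78.20 dB.

78 dB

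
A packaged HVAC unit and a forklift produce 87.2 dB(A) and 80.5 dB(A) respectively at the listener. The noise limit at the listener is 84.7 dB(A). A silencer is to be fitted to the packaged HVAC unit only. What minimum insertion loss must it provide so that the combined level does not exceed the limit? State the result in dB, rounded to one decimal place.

4.6 dB

The untreated sources together contribute 10^(80.5/10) = 1.122e+08, i.e. 80.50 dB(A).
The limit corresponds to 10^(84.7/10) = 2.951e+08; subtracting the fixed part leaves 1.829e+08 for the packaged HVAC unit, i.e. 82.62 dB(A).
Required insertion loss = 87.2 − 82.62 = 4.58 dB.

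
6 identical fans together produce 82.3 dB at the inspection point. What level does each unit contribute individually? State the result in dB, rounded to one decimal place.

74.5 dB

For N identical incoherent sources L_total = L₁ + 10·log₁₀ N, so L₁ = 82.3 − 10·log₁₀(6) = 82.3 − 7.782.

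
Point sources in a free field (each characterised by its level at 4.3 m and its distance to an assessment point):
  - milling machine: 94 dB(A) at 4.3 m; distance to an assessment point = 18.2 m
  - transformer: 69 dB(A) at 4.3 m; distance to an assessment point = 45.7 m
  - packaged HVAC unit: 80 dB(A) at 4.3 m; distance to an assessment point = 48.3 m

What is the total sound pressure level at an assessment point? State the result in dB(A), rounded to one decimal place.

First find each source's level at the receiver (point-source: −20·log₁₀(r/r_ref)), then combine on an intensity basis.
milling machine: 94 − 20·log₁₀(18.2/4.3) = 94 − 12.53 = 81.47 dB(A).
transformer: 69 − 20·log₁₀(45.7/4.3) = 69 − 20.53 = 48.47 dB(A).
packaged HVAC unit: 80 − 20·log₁₀(48.3/4.3) = 80 − 21.01 = 58.99 dB(A).
Σ 10^(L/10) = 1.411e+08 → L_total = 10·log₁₀(1.411e+08) = 81.49 dB(A).

81.5 dB(A)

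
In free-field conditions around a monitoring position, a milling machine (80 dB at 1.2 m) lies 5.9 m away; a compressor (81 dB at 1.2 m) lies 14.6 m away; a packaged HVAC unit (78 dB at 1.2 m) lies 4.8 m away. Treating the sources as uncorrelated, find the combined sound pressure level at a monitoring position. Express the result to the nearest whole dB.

Propagate each source to the receiver with L = L_ref − 20·log₁₀(r/r_ref), then add intensities.
milling machine: 80 − 20·log₁₀(5.9/1.2) = 80 − 13.83 = 66.17 dB.
compressor: 81 − 20·log₁₀(14.6/1.2) = 81 − 21.70 = 59.30 dB.
packaged HVAC unit: 78 − 20·log₁₀(4.8/1.2) = 78 − 12.04 = 65.96 dB.
Σ 10^(L/10) = 8.931e+06 → L_total = 10·log₁₀(8.931e+06) = 69.51 dB.

70 dB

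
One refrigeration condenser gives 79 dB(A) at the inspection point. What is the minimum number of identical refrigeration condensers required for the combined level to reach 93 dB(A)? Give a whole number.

26

The shortfall is 93 − 79 = 14.0 dB, and N units add 10·log₁₀ N, so need 10·log₁₀ N ≥ 14.0.
N ≥ 10^(14.0/10) = 25.119, so N = 26.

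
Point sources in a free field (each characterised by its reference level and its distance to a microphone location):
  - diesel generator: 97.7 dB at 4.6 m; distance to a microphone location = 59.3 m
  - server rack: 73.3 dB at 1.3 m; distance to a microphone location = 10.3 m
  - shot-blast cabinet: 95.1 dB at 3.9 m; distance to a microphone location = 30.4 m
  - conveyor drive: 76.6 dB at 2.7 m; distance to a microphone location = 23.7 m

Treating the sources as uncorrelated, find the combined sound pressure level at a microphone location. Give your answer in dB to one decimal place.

79.5 dB

Apply inverse-square spreading to bring every level to the receiver, then sum 10^(L/10).
diesel generator: 97.7 − 20·log₁₀(59.3/4.6) = 97.7 − 22.21 = 75.49 dB.
server rack: 73.3 − 20·log₁₀(10.3/1.3) = 73.3 − 17.98 = 55.32 dB.
shot-blast cabinet: 95.1 − 20·log₁₀(30.4/3.9) = 95.1 − 17.84 = 77.26 dB.
conveyor drive: 76.6 − 20·log₁₀(23.7/2.7) = 76.6 − 18.87 = 57.73 dB.
Σ 10^(L/10) = 8.962e+07 → L_total = 10·log₁₀(8.962e+07) = 79.52 dB.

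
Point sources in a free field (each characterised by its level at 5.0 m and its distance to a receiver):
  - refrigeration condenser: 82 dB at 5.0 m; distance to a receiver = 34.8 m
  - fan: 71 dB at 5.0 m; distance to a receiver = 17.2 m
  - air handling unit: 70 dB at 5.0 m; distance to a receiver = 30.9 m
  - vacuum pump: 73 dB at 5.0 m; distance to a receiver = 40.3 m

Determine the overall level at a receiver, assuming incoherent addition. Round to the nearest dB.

67 dB

Propagate each source to the receiver with L = L_ref − 20·log₁₀(r/r_ref), then add intensities.
refrigeration condenser: 82 − 20·log₁₀(34.8/5.0) = 82 − 16.85 = 65.15 dB.
fan: 71 − 20·log₁₀(17.2/5.0) = 71 − 10.73 = 60.27 dB.
air handling unit: 70 − 20·log₁₀(30.9/5.0) = 70 − 15.82 = 54.18 dB.
vacuum pump: 73 − 20·log₁₀(40.3/5.0) = 73 − 18.13 = 54.87 dB.
Σ 10^(L/10) = 4.905e+06 → L_total = 10·log₁₀(4.905e+06) = 66.91 dB.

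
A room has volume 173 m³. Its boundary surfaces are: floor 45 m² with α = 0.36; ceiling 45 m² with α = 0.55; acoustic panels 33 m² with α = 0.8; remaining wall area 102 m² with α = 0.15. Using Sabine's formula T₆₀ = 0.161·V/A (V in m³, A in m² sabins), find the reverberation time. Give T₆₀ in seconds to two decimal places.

Summing Sᵢαᵢ: 45·0.36 + 45·0.55 + 33·0.8 + 102·0.15 = 82.65 m².
T₆₀ = 0.161 × 173 / 82.65 = 0.337 s.

0.34 s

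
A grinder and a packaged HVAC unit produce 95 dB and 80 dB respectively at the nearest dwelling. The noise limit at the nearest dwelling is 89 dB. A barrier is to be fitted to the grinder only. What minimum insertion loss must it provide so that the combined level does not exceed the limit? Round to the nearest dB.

Everything except the grinder sums to 10^(80/10) = 1.000e+08 in linear terms, 80.00 dB.
To meet 89 dB overall, the treated grinder may contribute at most 10^(89/10) − 1.000e+08 = 6.943e+08, i.e. 88.42 dB.
So the grinder must be reduced from 95 to 88.42 dB: IL = 6.58 dB.

7 dB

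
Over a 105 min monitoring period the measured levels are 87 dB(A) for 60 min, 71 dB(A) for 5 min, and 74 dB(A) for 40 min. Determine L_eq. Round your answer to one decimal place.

84.7 dB(A)

L_eq = 10·log₁₀[(1/T)·Σ tᵢ·10^(Lᵢ/10)] with T = 105 min.
Σ tᵢ·10^(Lᵢ/10) = 60·10^(87/10) + 5·10^(71/10) + 40·10^(74/10) = 3.114e+10.
L_eq = 10·log₁₀(3.114e+10/105) = 84.72 dB(A).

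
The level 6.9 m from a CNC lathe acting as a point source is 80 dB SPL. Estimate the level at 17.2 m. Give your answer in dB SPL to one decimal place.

Point-source attenuation: ΔL = 20·log₁₀(r₂/r₁) = 20·log₁₀(17.2/6.9) = 7.934 dB.
L₂ = 80 − 20·log₁₀(17.2/6.9) = 80 − 7.934 = 72.07 dB SPL.

72.1 dB SPL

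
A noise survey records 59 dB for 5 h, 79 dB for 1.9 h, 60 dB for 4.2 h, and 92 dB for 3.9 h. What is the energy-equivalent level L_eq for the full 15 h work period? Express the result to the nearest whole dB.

The energy average is taken in the linear domain: L_eq = 10·log₁₀[(Σ tᵢ·10^(Lᵢ/10))/T], T = 15 h.
Σ tᵢ·10^(Lᵢ/10) = 5·10^(59/10) + 1.9·10^(79/10) + 4.2·10^(60/10) + 3.9·10^(92/10) = 6.340e+09.
L_eq = 10·log₁₀(6.340e+09/15) = 86.26 dB.

86 dB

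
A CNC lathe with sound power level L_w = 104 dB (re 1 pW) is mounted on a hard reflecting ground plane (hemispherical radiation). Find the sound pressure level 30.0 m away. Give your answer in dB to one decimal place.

Free-field hemispherical radiation: L_p = L_w − 10·log₁₀(2π·r²), r = 30.0 m.
2π·r² = 5655 m², 10·log₁₀ of that is 37.524 dB.
L_p = 104 − 37.524 = 66.48 dB.

66.5 dB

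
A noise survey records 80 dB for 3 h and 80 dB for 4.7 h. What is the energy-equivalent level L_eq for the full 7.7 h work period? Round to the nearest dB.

Weight each interval's intensity by its duration and average over T = 7.7 h:
Σ tᵢ·10^(Lᵢ/10) = 3·10^(80/10) + 4.7·10^(80/10) = 7.700e+08.
L_eq = 10·log₁₀(7.700e+08/7.7) = 80.00 dB.

80 dB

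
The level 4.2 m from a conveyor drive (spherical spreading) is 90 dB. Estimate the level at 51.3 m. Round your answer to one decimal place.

For a point source, L₂ = L₁ − 20·log₁₀(r₂/r₁).
L₂ = 90 − 20·log₁₀(51.3/4.2) = 90 − 21.737 = 68.26 dB.

68.3 dB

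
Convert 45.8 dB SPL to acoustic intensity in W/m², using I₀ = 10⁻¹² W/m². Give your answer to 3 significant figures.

I = I₀·10^(L/10) = 10⁻¹² × 10^(45.8/10) = 10^(-7.420).

3.80e-08 W/m²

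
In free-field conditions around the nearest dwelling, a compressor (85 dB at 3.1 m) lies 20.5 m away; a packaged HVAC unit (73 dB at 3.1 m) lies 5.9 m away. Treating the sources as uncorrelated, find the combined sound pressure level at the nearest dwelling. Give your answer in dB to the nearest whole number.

Apply inverse-square spreading to bring every level to the receiver, then sum 10^(L/10).
compressor: 85 − 20·log₁₀(20.5/3.1) = 85 − 16.41 = 68.59 dB.
packaged HVAC unit: 73 − 20·log₁₀(5.9/3.1) = 73 − 5.59 = 67.41 dB.
Σ 10^(L/10) = 1.274e+07 → L_total = 10·log₁₀(1.274e+07) = 71.05 dB.

71 dB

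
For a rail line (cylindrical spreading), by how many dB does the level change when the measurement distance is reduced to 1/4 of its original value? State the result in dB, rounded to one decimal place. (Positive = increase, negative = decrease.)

A line source loses 3 dB per doubling of distance; generally ΔL = −10·log₁₀(r₂/r₁).
ΔL = −10·log₁₀(0.25) = +6.02 dB.

+6.0 dB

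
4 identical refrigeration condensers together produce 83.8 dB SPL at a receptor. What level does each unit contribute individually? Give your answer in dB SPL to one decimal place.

4 equal contributions raise the level by 10·log₁₀ 4 = 6.021 dB, so each unit alone gives 83.8 − 6.021.

77.8 dB SPL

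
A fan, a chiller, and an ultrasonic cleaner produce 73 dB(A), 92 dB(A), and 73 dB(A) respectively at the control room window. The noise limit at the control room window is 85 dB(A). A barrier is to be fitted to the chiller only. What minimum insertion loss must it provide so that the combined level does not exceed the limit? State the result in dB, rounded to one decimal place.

Fixed contribution from the other sources: Σ 10^(L/10) = 10^(73/10) + 10^(73/10) = 3.991e+07 (76.01 dB(A)).
To meet 85 dB(A) overall, the treated chiller may contribute at most 10^(85/10) − 3.991e+07 = 2.763e+08, i.e. 84.41 dB(A).
So the chiller must be reduced from 92 to 84.41 dB(A): IL = 7.59 dB.

7.6 dB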